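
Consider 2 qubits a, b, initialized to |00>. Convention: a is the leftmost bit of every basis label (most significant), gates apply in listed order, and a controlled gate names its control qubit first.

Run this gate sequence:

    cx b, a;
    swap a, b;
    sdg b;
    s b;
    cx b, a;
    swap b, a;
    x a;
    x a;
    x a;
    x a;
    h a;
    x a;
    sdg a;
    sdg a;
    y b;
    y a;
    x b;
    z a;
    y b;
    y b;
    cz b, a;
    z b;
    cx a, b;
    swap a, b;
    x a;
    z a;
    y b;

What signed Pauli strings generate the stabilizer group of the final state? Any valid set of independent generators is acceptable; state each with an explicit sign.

One valid set of independent stabilizer generators is -XX, +ZZ (any independent generating set of the same group is equally correct). Key observation: the block from step 8 through step 9 cancels to the identity and can be dropped.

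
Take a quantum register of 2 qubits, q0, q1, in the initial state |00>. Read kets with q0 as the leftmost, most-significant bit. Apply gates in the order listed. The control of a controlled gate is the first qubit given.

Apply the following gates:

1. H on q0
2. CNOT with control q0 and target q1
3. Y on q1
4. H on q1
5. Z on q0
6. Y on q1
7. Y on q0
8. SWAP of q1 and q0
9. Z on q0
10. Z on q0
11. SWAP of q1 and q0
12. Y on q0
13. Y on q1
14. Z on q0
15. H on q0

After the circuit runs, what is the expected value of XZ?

The expectation value of XZ is 0. Key observation: steps 6-13 multiply out to the identity, so the circuit reduces to the remaining gates.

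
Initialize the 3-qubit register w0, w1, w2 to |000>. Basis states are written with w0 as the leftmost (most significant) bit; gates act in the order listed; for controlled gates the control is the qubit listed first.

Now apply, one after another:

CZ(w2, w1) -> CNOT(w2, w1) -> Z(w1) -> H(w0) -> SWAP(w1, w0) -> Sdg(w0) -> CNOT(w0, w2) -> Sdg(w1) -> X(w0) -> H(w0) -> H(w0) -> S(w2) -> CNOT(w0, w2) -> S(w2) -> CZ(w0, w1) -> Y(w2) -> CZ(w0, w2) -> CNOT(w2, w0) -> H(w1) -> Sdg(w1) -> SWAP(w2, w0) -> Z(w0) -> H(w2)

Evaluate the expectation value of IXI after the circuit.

The expectation value of IXI is -1.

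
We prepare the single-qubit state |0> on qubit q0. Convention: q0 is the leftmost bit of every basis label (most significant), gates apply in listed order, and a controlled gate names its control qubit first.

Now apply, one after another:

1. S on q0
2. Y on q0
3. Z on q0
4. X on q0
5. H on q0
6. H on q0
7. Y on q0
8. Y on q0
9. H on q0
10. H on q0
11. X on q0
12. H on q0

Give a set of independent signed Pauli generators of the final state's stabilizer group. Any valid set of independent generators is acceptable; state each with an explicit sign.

The final state is stabilized by the group generated by -X; other independent generating sets are equally valid.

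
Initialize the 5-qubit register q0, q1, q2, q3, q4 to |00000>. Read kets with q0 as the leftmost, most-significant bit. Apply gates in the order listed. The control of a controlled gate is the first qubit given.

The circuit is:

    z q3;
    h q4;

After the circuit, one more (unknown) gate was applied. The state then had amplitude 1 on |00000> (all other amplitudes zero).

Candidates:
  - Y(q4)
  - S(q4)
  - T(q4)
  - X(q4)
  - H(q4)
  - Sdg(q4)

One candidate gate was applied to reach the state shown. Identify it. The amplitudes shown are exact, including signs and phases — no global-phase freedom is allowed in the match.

The unique candidate consistent with the amplitudes is H(q4).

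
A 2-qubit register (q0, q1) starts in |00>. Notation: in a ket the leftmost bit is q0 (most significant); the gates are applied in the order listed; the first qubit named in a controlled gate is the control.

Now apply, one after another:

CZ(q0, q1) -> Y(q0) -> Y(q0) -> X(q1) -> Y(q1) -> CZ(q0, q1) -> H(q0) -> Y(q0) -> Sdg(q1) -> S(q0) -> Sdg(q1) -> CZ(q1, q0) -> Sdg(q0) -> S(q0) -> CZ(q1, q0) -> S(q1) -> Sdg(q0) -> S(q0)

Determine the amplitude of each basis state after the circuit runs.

After the circuit, the state carries amplitude -sqrt(2)/2 on |00>, 0 on |01>, sqrt(2)*I/2 on |10>, 0 on |11>. Key observation: gates 11-16 undo each other exactly, leaving only the rest of the circuit to track.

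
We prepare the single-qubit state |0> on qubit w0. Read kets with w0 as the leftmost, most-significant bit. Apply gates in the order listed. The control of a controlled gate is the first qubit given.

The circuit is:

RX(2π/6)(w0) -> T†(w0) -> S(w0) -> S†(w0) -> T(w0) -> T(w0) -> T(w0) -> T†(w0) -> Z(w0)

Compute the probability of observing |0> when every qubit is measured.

A full measurement returns |0> with probability 3/4. Key observation: gates 2-5 undo each other exactly, leaving only the rest of the circuit to track.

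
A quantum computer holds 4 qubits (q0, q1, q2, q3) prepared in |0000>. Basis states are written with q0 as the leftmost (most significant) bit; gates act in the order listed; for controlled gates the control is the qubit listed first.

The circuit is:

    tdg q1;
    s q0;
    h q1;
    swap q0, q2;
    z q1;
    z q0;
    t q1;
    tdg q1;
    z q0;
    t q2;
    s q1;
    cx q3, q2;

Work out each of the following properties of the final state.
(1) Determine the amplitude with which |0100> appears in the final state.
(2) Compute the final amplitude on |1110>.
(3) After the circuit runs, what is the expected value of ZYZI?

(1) The final state's coefficient on |0100> equals -sqrt(2)*I/2. Key observation: steps 6-9 multiply out to the identity, so the circuit reduces to the remaining gates.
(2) The amplitude on |1110> is 0.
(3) In the final state, ZYZI has expectation -1.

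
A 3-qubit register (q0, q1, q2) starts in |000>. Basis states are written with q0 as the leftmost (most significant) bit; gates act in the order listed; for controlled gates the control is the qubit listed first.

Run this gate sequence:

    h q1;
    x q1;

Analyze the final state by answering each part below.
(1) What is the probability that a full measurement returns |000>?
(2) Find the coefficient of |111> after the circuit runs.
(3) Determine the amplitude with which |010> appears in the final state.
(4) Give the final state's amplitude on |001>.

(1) A full measurement returns |000> with probability 1/2.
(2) The final state's coefficient on |111> equals 0.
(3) The final state's coefficient on |010> equals sqrt(2)/2.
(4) The final state's coefficient on |001> equals 0.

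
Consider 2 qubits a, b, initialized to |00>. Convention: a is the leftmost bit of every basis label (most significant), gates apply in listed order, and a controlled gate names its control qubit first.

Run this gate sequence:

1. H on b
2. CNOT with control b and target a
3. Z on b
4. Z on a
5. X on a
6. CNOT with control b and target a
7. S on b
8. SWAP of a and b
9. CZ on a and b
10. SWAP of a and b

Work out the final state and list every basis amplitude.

The final amplitudes are 0 on |00>, 0 on |01>, sqrt(2)/2 on |10>, -sqrt(2)*I/2 on |11>.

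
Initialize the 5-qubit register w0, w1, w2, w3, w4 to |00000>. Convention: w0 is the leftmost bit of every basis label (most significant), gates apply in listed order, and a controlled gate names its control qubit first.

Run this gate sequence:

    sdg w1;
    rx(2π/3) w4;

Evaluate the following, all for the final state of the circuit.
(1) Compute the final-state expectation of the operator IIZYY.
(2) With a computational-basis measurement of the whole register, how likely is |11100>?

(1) In the final state, IIZYY has expectation 0.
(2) A full measurement returns |11100> with probability 0.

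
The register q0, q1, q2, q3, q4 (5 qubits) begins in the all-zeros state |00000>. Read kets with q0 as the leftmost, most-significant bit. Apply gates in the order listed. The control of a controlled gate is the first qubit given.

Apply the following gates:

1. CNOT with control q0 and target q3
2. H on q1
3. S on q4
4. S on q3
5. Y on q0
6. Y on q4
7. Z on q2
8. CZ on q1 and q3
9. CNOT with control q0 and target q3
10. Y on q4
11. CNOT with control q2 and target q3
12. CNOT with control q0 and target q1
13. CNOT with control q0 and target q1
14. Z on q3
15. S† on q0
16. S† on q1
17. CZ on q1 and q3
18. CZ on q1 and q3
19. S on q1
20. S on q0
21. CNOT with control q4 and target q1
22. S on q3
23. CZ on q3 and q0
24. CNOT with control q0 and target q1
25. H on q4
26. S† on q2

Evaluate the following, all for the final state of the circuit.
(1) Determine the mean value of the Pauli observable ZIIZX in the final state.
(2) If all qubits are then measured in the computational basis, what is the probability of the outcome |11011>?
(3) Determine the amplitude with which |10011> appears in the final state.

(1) The expectation value of ZIIZX is 1.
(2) A full measurement returns |11011> with probability 1/4.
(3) The final state's coefficient on |10011> equals -1/2.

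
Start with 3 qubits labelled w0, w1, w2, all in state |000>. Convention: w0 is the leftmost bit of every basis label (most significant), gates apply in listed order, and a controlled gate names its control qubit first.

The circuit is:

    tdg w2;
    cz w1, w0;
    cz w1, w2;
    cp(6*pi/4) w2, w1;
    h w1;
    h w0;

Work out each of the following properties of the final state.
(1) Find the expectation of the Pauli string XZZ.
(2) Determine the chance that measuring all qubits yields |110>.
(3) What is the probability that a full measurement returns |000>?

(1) In the final state, XZZ has expectation 0.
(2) The probability of measuring |110> is 1/4.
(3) The probability of measuring |000> is 1/4.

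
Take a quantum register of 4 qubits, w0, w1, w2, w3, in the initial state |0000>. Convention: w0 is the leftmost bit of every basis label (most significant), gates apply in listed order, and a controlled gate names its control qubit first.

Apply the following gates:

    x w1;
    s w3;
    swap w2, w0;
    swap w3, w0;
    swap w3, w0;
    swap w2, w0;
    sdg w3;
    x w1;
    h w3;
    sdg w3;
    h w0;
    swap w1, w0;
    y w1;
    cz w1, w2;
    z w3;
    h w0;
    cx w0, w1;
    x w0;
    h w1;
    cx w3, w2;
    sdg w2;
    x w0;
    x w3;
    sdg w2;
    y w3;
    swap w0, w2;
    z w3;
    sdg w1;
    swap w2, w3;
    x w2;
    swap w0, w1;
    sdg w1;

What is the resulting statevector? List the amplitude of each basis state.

The resulting statevector has amplitude I/2 on |1010>, -I/2 on |1011>, -I/2 on |1100>, I/2 on |1101>, and 0 on every other basis state. Key observation: gates 1-8 undo each other exactly, leaving only the rest of the circuit to track.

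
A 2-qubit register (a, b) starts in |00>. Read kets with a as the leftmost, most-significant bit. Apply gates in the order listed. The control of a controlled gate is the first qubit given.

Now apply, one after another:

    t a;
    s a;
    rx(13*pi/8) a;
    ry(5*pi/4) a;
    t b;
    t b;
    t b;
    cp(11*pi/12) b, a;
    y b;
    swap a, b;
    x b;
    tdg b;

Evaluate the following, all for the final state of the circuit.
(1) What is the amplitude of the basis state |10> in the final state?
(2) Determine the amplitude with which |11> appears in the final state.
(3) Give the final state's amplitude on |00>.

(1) The amplitude on |10> is -sqrt(1/2 - sqrt(2)/4)*sin(3*pi/16) - I*sqrt(sqrt(2)/4 + 1/2)*cos(3*pi/16).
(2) The final state's coefficient on |11> equals I*sqrt(1/2 - sqrt(2)/4)*exp(-I*pi/4)*cos(3*pi/16) - sqrt(sqrt(2)/4 + 1/2)*exp(-I*pi/4)*sin(3*pi/16).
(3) The final state's coefficient on |00> equals 0.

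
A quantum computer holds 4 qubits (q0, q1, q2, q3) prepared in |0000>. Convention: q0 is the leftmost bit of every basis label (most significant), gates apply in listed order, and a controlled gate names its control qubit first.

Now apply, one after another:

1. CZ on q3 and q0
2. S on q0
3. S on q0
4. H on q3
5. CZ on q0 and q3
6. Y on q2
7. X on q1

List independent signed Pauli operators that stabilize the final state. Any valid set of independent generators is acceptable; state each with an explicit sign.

The stabilizer group can be generated by +IIIX, +ZIII, -IZII, -IIZI, among other valid generating sets.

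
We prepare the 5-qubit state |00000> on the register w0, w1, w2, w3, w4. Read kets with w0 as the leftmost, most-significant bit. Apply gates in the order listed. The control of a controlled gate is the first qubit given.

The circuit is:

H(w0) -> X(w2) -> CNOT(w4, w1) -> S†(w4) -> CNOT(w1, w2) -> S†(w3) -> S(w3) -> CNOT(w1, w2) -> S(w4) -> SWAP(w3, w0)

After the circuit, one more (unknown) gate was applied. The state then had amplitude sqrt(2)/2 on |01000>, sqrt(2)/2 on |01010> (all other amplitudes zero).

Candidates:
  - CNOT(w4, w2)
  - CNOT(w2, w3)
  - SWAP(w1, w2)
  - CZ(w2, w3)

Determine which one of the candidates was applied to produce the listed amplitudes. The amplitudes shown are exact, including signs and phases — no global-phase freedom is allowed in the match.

It was SWAP(w1, w2) that produced the state shown. Key observation: the block from step 4 through step 9 cancels to the identity and can be dropped.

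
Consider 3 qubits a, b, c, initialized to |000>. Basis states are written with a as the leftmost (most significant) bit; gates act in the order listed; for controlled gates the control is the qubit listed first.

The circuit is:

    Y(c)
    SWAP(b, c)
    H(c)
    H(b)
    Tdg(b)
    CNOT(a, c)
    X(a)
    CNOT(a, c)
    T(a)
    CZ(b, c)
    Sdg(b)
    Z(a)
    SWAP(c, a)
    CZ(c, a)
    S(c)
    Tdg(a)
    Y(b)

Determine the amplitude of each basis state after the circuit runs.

The final amplitudes are 0 on |000>, 1/2 on |001>, 0 on |010>, exp(3*I*pi/4)/2 on |011>, 0 on |100>, -exp(3*I*pi/4)/2 on |101>, 0 on |110>, -I/2 on |111>.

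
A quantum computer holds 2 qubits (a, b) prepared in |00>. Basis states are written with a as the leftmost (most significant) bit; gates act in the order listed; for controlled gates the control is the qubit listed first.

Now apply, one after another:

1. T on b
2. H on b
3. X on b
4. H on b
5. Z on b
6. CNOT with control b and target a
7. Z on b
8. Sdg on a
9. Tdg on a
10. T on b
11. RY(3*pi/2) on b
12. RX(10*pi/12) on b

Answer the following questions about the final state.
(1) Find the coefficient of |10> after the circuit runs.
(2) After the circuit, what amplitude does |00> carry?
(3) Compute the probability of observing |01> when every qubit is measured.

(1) |10> carries amplitude 0 in the final state.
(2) The amplitude on |00> is (1 - I)*(1 - sqrt(3)*I)/4.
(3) The probability of measuring |01> is 1/2.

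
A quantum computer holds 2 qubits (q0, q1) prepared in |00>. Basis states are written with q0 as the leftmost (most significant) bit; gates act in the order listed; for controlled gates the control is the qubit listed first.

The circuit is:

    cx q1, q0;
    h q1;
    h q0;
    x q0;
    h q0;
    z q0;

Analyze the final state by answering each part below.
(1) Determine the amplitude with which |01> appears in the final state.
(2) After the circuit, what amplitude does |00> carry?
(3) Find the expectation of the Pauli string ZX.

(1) The final state's coefficient on |01> equals sqrt(2)/2. Key observation: steps 3-6 multiply out to the identity, so the circuit reduces to the remaining gates.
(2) The amplitude on |00> is sqrt(2)/2.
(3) The expectation value of ZX is 1.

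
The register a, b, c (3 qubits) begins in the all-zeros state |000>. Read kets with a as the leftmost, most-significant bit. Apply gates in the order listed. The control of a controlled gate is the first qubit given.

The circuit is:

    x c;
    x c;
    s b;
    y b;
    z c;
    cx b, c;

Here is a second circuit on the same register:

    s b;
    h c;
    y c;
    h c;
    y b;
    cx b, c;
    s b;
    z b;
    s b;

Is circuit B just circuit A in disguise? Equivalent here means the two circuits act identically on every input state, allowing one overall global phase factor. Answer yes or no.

No: there is an input state on which the two circuits produce genuinely different outputs (not merely differing by a phase).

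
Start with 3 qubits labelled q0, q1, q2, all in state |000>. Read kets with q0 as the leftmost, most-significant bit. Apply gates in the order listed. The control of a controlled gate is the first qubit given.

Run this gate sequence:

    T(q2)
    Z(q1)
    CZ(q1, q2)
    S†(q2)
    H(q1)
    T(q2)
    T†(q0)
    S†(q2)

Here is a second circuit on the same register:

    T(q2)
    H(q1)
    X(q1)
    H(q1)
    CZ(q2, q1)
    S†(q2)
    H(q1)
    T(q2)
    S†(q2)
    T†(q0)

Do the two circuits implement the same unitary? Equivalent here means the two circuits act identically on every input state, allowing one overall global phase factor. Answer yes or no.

Yes — the two circuits implement the same unitary up to a global phase.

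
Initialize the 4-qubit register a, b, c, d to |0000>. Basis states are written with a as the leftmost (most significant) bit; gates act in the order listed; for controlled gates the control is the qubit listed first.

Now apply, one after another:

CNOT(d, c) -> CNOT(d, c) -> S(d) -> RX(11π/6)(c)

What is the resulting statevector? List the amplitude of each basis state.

The resulting statevector has amplitude -sqrt(6)/4 - sqrt(2)/4 on |0000>, I*(-sqrt(6) + sqrt(2))/4 on |0010>, and 0 on every other basis state. Key observation: the block from step 1 through step 2 cancels to the identity and can be dropped.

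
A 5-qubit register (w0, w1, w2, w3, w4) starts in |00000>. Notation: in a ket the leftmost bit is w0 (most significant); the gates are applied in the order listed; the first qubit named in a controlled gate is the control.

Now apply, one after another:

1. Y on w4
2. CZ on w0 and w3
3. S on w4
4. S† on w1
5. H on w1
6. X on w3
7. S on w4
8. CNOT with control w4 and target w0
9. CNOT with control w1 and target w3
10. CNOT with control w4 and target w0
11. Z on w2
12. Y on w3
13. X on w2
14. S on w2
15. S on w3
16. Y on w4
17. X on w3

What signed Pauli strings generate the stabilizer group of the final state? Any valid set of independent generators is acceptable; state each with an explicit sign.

The stabilizer group can be generated by +IXIYI, +ZIIII, -IZIZI, -IIZII, +IIIIZ, among other valid generating sets.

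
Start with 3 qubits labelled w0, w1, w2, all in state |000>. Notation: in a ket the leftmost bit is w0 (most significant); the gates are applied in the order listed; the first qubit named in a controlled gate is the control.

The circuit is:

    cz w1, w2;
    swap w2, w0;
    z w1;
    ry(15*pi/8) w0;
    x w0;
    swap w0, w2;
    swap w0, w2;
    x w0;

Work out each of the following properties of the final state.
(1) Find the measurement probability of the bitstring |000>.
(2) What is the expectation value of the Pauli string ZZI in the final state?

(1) A full measurement returns |000> with probability cos(pi/16)**2. Key observation: the block from step 5 through step 8 cancels to the identity and can be dropped.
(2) The observable ZZI averages to sqrt(sqrt(2) + 2)/2.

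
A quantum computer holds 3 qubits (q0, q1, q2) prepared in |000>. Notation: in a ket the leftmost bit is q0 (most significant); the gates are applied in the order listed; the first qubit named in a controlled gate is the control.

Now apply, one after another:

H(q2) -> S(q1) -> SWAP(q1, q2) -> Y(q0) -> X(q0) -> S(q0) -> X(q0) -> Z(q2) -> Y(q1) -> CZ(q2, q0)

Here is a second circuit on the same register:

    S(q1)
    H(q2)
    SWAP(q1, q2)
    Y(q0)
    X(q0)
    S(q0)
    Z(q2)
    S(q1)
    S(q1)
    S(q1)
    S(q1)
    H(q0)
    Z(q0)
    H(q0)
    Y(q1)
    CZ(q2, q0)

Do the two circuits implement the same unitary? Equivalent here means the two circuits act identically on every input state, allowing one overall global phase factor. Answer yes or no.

Yes, they are equivalent — the unitaries differ by at most a global phase.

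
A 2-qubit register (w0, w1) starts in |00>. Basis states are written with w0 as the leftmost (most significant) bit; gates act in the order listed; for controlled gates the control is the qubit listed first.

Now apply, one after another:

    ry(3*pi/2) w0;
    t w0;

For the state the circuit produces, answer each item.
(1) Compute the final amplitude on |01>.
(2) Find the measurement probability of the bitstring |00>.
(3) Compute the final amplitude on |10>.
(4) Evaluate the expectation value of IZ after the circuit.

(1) The final state's coefficient on |01> equals 0.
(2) Outcome |00> occurs with probability 1/2.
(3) The amplitude on |10> is sqrt(2)*exp(I*pi/4)/2.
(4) The observable IZ averages to 1.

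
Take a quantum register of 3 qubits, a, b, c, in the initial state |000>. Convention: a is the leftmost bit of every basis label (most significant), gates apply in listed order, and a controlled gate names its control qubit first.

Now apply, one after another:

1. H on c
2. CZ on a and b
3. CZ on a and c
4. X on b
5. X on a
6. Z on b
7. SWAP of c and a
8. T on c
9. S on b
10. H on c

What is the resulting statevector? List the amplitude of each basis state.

After the circuit, the state carries amplitude 0 on |000>, 0 on |001>, -exp(3*I*pi/4)/2 on |010>, exp(3*I*pi/4)/2 on |011>, 0 on |100>, 0 on |101>, -exp(3*I*pi/4)/2 on |110>, exp(3*I*pi/4)/2 on |111>.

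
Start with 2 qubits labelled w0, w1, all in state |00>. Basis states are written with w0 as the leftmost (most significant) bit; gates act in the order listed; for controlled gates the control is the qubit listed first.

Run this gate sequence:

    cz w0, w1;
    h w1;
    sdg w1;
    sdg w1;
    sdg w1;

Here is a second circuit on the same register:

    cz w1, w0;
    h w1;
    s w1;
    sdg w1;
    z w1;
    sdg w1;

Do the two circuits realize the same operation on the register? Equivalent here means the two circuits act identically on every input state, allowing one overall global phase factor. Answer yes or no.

Yes — the two circuits implement the same unitary up to a global phase.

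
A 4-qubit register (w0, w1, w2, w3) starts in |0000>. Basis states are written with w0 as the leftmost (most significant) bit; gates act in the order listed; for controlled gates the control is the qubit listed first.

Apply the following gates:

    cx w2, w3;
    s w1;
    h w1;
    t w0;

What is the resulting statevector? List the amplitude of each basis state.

After the circuit, the state carries amplitude sqrt(2)/2 on |0000>, sqrt(2)/2 on |0100>, and 0 on every other basis state.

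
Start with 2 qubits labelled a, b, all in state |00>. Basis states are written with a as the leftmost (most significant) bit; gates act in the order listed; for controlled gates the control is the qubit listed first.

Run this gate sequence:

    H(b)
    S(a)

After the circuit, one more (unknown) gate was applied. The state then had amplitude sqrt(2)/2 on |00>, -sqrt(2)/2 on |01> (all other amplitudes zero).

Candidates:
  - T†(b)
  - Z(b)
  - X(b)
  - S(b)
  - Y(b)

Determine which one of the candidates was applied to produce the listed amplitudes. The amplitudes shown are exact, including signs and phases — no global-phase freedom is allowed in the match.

It was Z(b) that produced the state shown.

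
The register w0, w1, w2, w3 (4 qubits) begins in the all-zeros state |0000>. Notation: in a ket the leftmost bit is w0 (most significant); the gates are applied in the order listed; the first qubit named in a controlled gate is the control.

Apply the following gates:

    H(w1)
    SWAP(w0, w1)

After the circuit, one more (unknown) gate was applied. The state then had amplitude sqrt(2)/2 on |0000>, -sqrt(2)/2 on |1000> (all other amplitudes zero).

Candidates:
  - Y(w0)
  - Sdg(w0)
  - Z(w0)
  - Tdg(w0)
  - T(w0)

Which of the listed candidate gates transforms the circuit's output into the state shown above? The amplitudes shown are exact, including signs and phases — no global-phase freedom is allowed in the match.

It was Z(w0) that produced the state shown.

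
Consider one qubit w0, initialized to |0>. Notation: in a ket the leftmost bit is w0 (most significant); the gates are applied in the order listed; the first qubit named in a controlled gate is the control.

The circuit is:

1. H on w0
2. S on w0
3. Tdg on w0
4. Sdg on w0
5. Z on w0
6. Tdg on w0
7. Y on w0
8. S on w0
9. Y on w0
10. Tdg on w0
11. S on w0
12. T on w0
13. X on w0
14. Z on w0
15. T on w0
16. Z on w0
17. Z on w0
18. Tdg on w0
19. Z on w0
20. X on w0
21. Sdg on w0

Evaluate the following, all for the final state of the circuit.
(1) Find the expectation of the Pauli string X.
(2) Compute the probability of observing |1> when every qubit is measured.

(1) In the final state, X has expectation 1. Key observation: the block from step 13 through step 20 cancels to the identity and can be dropped.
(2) The probability of measuring |1> is 1/2.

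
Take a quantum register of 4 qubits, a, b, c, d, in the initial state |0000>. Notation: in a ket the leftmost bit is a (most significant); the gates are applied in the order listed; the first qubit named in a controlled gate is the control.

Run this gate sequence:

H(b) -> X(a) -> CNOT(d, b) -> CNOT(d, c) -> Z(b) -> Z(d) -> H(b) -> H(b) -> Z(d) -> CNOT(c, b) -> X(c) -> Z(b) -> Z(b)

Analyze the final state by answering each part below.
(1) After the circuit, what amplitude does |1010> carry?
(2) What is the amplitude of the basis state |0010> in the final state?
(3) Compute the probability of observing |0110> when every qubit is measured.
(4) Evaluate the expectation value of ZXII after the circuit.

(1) |1010> carries amplitude sqrt(2)/2 in the final state.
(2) The final state's coefficient on |0010> equals 0.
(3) A full measurement returns |0110> with probability 0.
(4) The expectation value of ZXII is 1.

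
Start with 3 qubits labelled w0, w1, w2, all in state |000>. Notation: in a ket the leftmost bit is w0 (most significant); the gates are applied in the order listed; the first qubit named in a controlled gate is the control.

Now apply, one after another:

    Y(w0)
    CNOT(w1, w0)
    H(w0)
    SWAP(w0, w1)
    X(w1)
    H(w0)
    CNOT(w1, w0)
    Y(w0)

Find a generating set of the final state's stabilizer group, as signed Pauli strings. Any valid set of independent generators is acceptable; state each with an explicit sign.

The final state is stabilized by the group generated by -XII, -IXI, +IIZ; other independent generating sets are equally valid.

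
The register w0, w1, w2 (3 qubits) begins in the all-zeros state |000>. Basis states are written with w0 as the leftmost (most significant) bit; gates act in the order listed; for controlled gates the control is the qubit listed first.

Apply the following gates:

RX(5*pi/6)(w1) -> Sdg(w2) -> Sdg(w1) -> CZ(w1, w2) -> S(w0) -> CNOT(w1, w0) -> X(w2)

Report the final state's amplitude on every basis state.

After the circuit, the state carries amplitude -sqrt(2)/4 + sqrt(6)/4 on |001>, -sqrt(6)/4 - sqrt(2)/4 on |111>, and 0 on every other basis state.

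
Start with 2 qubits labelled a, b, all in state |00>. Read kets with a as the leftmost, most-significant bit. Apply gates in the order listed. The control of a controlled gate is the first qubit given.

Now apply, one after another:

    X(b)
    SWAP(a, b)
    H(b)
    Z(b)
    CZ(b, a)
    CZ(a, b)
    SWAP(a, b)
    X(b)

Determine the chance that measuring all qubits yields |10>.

A full measurement returns |10> with probability 1/2.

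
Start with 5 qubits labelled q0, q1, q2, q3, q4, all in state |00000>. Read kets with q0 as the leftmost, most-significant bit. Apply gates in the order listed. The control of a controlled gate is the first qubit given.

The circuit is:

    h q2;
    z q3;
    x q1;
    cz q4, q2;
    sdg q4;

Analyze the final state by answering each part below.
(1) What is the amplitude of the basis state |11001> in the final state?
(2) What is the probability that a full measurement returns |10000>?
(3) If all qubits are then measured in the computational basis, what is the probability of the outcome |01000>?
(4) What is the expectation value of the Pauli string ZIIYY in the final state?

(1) The amplitude on |11001> is 0.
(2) A full measurement returns |10000> with probability 0.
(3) Outcome |01000> occurs with probability 1/2.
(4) The expectation value of ZIIYY is 0.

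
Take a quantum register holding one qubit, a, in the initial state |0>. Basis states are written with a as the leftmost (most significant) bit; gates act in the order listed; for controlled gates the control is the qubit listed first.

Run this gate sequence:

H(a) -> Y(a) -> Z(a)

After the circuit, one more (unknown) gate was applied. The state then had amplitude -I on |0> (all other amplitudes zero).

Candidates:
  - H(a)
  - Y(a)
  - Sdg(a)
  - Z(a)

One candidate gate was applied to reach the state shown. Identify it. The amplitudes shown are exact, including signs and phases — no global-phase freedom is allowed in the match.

The applied gate was H(a).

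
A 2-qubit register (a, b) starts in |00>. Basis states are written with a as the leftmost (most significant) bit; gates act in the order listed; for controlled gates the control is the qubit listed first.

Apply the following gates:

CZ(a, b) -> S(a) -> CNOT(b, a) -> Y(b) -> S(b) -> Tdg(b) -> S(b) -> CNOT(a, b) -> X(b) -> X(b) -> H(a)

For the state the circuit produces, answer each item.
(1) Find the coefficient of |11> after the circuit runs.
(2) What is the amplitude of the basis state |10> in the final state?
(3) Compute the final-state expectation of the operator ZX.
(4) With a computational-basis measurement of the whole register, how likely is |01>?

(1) The final state's coefficient on |11> equals -sqrt(2)*exp(I*pi/4)/2.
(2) The amplitude on |10> is 0.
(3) The expectation value of ZX is 0.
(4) A full measurement returns |01> with probability 1/2.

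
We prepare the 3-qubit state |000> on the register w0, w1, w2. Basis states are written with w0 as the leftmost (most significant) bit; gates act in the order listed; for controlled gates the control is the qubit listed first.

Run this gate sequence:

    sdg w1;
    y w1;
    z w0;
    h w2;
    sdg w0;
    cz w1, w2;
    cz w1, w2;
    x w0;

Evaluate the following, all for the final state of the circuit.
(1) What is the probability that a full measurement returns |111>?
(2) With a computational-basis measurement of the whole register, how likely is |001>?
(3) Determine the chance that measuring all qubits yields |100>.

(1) Outcome |111> occurs with probability 1/2. Key observation: steps 6-7 multiply out to the identity, so the circuit reduces to the remaining gates.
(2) The probability of measuring |001> is 0.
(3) The probability of measuring |100> is 0.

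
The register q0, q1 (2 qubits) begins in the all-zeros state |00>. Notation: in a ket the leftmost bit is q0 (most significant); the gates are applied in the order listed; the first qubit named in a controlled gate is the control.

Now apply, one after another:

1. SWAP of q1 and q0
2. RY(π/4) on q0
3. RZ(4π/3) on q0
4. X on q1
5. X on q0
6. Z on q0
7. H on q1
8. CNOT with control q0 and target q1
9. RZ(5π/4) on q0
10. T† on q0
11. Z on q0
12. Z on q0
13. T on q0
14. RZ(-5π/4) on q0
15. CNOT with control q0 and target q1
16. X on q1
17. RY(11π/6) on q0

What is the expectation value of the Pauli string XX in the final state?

In the final state, XX has expectation -sqrt(2)/4 - sqrt(6)/8. Key observation: gates 8-15 undo each other exactly, leaving only the rest of the circuit to track.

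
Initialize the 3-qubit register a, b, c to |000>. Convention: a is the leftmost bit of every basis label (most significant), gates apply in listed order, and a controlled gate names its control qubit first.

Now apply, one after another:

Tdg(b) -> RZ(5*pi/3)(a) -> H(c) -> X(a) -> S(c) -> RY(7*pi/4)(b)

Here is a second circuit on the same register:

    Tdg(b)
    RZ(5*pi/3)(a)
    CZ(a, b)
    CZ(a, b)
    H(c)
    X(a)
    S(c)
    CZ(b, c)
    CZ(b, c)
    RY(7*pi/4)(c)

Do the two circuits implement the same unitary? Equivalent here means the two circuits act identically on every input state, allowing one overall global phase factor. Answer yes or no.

No: there is an input state on which the two circuits produce genuinely different outputs (not merely differing by a phase).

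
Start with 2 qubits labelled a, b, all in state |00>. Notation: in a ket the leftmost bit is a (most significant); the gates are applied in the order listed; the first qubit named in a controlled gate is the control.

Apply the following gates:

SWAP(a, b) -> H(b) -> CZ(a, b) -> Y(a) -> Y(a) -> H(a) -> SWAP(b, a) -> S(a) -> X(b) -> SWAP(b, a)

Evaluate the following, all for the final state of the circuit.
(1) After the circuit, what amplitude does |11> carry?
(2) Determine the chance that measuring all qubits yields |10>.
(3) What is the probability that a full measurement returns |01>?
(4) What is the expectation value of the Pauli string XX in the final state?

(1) |11> carries amplitude I/2 in the final state.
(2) The probability of measuring |10> is 1/4.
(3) A full measurement returns |01> with probability 1/4.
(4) The expectation value of XX is 0.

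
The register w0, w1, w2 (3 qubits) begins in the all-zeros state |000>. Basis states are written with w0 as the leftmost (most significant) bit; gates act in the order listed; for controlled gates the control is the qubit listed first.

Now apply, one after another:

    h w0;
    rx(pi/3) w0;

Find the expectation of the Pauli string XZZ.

The expectation value of XZZ is 1.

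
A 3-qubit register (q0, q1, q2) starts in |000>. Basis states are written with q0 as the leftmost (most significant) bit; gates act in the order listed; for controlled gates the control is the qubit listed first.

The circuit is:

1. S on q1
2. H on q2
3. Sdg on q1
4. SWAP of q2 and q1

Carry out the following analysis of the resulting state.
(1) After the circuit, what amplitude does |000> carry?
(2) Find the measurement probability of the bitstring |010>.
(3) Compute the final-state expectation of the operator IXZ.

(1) |000> carries amplitude sqrt(2)/2 in the final state.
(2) A full measurement returns |010> with probability 1/2.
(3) The observable IXZ averages to 1.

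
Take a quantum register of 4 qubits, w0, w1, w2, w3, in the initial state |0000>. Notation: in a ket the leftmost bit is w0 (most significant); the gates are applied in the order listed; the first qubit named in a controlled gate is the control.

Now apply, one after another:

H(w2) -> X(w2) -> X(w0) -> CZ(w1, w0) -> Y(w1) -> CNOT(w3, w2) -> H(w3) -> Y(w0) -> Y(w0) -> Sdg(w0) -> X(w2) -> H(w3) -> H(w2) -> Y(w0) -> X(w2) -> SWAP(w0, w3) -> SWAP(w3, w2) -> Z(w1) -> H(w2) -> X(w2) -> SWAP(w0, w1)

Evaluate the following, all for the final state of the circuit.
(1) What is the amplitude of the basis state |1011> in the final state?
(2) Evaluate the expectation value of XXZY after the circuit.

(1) The final state's coefficient on |1011> equals sqrt(2)*I/2.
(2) The observable XXZY averages to 0.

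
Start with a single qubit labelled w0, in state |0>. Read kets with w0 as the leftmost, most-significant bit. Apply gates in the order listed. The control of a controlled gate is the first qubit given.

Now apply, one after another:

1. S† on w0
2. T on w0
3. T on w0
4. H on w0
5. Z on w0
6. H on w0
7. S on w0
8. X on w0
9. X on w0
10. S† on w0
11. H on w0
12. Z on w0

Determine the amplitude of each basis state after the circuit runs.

After the circuit, the state carries amplitude sqrt(2)/2 on |0>, sqrt(2)/2 on |1>.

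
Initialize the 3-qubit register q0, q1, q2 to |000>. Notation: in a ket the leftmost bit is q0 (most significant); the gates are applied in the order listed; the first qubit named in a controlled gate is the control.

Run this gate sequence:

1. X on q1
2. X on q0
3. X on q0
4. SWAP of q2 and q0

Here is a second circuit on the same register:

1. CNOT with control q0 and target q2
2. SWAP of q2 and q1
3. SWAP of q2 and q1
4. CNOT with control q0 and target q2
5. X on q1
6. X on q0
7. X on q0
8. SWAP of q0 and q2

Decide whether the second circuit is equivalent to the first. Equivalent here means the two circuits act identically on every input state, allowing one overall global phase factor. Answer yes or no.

Yes — the two circuits implement the same unitary up to a global phase.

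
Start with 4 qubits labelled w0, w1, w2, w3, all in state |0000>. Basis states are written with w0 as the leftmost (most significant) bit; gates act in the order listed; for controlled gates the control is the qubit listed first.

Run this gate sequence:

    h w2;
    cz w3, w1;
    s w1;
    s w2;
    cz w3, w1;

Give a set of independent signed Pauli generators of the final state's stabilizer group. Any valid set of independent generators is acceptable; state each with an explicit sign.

The final state is stabilized by the group generated by +IIYI, +ZIII, +IZII, +IIIZ; other independent generating sets are equally valid.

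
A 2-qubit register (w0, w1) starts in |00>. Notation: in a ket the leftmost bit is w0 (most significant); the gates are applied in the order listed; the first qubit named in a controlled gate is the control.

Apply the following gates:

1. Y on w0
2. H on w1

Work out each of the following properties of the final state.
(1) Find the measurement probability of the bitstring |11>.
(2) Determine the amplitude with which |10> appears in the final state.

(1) Outcome |11> occurs with probability 1/2.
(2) The final state's coefficient on |10> equals sqrt(2)*I/2.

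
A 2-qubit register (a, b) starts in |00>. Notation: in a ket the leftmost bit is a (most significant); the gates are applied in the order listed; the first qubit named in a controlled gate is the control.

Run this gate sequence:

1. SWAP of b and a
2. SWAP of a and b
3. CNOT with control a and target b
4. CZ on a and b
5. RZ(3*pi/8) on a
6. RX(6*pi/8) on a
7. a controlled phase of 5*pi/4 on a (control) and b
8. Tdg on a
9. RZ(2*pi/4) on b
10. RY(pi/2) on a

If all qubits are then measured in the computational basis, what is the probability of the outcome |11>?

A full measurement returns |11> with probability 0.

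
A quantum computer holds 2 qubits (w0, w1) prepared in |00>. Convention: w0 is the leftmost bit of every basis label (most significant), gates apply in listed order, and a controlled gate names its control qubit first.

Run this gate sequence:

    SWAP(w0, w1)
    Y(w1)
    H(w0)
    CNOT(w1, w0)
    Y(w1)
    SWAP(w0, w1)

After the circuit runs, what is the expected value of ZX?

The observable ZX averages to 1.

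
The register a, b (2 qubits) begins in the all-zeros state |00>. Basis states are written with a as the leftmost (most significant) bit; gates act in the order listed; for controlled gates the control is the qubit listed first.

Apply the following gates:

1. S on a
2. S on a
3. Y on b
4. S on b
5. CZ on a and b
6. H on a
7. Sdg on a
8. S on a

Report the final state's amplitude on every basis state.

The final amplitudes are 0 on |00>, -sqrt(2)/2 on |01>, 0 on |10>, -sqrt(2)/2 on |11>.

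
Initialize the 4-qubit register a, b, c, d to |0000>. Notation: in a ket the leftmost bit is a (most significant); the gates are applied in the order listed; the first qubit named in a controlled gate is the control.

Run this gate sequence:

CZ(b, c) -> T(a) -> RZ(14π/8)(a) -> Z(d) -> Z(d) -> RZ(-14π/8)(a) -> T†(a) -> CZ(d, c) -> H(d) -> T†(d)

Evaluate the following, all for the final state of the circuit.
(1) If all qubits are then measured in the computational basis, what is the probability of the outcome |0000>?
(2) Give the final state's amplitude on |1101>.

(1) The probability of measuring |0000> is 1/2. Key observation: gates 2-7 undo each other exactly, leaving only the rest of the circuit to track.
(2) The amplitude on |1101> is 0.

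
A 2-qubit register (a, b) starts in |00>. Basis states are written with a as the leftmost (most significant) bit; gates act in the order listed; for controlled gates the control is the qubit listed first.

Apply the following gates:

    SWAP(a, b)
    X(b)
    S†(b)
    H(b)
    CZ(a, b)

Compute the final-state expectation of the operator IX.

In the final state, IX has expectation -1.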